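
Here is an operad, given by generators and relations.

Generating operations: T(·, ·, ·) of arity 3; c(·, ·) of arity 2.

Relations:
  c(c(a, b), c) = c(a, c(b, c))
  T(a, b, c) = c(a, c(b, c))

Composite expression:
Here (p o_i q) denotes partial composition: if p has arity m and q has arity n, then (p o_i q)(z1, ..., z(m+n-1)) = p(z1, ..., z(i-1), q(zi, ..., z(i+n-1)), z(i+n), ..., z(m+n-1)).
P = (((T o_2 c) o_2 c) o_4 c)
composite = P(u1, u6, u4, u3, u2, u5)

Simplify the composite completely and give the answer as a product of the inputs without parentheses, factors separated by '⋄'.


u1 ⋄ u6 ⋄ u4 ⋄ u3 ⋄ u2 ⋄ u5

The T-tree's shape is irrelevant; the u-reading-order decides.
c(u6, u4) unparenthesizes to u6 ⋄ u4
c(u3, u2) unparenthesizes to u3 ⋄ u2
c(c(u6, u4), c(u3, u2)) unparenthesizes to u6 ⋄ u4 ⋄ u3 ⋄ u2
T(u1, c(c(u6, u4), c(u3, u2)), u5) unparenthesizes to u1 ⋄ u6 ⋄ u4 ⋄ u3 ⋄ u2 ⋄ u5


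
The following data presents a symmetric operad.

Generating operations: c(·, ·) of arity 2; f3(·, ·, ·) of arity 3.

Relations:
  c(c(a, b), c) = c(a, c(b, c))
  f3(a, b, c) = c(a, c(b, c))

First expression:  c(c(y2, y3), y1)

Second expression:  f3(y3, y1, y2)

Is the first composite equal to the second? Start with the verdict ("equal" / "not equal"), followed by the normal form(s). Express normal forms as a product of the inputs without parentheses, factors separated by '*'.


not equal; the first gives y2 * y3 * y1 and the second y3 * y1 * y2

The first expression reduces to y2 * y3 * y1
The second expression reduces to y3 * y1 * y2
They disagree, so not equal.


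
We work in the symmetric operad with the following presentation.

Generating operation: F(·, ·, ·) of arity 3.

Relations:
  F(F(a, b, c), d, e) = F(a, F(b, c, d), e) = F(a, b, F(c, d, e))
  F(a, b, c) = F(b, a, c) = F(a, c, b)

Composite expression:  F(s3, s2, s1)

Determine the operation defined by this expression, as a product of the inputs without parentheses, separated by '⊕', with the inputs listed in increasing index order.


s1 ⊕ s2 ⊕ s3

Both nesting and order wash out for F; what remains is which s's occur.
F(s3, s2, s1) collapses to s3 ⊕ s2 ⊕ s1
rearranged into index order: s1 ⊕ s2 ⊕ s3


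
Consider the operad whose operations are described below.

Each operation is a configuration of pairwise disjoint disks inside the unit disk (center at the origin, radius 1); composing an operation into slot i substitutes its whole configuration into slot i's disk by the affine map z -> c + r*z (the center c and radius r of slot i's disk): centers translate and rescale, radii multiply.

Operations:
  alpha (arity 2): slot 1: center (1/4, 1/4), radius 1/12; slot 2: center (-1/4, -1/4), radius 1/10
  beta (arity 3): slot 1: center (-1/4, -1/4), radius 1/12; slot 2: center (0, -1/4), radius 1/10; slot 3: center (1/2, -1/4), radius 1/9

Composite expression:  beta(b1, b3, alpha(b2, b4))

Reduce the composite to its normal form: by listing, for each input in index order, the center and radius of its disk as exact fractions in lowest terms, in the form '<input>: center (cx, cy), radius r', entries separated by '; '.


b1: center (-1/4, -1/4), radius 1/12; b2: center (19/36, -2/9), radius 1/108; b3: center (0, -1/4), radius 1/10; b4: center (17/36, -5/18), radius 1/90

Affine substitution under beta: radii multiply and b-centers shift.
tracing b1 down its 1-map path: center (-1/4, -1/4), radius 1/12
tracing b3 down its 1-map path: center (0, -1/4), radius 1/10
tracing b2 down its 2-map path: center (19/36, -2/9), radius 1/108
tracing b4 down its 2-map path: center (17/36, -5/18), radius 1/90


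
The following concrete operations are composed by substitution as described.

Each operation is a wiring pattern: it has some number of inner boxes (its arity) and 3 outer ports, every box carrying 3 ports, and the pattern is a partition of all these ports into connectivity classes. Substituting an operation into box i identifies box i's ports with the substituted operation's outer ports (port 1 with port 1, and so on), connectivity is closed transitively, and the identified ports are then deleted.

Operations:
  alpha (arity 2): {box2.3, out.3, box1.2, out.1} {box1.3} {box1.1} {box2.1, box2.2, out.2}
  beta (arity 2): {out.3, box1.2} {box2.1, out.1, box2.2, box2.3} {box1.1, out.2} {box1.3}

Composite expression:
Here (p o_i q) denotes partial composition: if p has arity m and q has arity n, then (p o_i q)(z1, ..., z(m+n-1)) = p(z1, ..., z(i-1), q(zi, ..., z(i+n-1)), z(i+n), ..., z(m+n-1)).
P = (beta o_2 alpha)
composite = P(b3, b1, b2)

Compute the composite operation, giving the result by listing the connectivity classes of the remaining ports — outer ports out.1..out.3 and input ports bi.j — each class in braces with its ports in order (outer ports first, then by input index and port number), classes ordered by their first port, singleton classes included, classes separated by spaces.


{out.1, b1.2, b2.1, b2.2, b2.3} {out.2, b3.1} {out.3, b3.2} {b1.1} {b1.3} {b3.3}


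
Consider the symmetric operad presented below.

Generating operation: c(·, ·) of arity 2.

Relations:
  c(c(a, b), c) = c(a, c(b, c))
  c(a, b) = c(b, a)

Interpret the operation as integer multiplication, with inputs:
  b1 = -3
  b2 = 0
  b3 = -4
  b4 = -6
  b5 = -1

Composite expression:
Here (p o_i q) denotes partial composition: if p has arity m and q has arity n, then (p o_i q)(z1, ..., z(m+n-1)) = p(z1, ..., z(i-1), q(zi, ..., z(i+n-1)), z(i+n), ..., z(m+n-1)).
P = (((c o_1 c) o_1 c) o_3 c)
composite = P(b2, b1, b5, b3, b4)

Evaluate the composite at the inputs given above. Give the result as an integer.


0

c(b2, b1) = 0
c(b5, b3) = 4
c(c(b2, b1), c(b5, b3)) = 0
c(c(c(b2, b1), c(b5, b3)), b4) = 0


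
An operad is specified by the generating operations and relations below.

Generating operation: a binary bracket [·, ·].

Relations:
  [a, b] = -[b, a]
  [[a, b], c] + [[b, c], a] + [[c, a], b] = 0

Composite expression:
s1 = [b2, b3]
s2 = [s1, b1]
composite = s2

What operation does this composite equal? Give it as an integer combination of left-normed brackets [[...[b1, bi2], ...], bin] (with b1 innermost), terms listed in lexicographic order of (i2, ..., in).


In the tensor algebra, words opening b1 carry the b1-anchored form.
Composite bracket: [[b2, b3], b1]
Expanding via [a, b] = ab - ba: 4 signed words (2^2 = 4).
The b1-initial words carry the normal form:
  the word b1b2b3 carries sign -1 and contributes -[[b1, b2], b3]
  the word b1b3b2 carries sign +1 and contributes +[[b1, b3], b2]

-[[b1, b2], b3] + [[b1, b3], b2]


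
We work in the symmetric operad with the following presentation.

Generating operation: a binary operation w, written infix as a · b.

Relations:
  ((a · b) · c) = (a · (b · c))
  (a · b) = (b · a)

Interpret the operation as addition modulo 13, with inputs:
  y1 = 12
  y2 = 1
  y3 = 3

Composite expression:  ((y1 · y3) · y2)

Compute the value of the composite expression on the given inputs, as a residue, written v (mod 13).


3 (mod 13)

(y1 · y3) = 2
((y1 · y3) · y2) = 3


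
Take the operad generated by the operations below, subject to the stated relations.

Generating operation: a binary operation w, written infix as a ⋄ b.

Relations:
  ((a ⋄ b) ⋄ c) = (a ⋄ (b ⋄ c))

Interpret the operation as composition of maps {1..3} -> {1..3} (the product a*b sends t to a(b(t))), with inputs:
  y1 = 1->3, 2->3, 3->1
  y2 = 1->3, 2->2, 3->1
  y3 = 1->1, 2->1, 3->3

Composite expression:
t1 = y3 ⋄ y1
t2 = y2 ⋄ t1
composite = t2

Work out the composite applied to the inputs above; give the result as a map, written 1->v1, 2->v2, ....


1->1, 2->1, 3->3

(y3 ⋄ y1) = 1->3, 2->3, 3->1
(y2 ⋄ (y3 ⋄ y1)) = 1->1, 2->1, 3->3


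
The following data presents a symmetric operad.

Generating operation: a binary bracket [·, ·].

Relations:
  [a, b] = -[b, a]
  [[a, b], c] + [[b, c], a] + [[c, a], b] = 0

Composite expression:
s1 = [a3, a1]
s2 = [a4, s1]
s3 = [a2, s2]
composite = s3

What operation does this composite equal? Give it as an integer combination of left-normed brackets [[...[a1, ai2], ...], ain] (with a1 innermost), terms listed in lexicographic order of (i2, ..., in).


-[[[a1, a3], a4], a2]

Antisymmetry and Jacobi reduce to a1-anchored left-normed brackets.
Composite bracket: [a2, [a4, [a3, a1]]]
Full expansion: 8 signed words from ab - ba (2^3 = 8).
Only words starting with a1 matter:
  a1a3a4a2 appears with sign -1, giving the term -[[[a1, a3], a4], a2]


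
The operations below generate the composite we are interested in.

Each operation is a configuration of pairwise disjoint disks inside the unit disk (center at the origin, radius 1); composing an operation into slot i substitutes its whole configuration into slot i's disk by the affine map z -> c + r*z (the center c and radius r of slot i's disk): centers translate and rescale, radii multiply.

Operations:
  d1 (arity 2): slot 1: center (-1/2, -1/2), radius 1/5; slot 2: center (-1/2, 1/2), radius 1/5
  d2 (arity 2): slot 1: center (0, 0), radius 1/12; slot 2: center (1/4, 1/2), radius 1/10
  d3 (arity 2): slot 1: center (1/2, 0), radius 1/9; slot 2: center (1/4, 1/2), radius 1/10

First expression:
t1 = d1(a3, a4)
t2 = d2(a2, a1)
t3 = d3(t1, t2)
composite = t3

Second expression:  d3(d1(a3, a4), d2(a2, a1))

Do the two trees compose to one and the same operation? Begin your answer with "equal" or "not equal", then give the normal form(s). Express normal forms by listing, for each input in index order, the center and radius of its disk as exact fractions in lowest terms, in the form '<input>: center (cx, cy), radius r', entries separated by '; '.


equal: each reduces to a1: center (11/40, 11/20), radius 1/100; a2: center (1/4, 1/2), radius 1/120; a3: center (4/9, -1/18), radius 1/45; a4: center (4/9, 1/18), radius 1/45


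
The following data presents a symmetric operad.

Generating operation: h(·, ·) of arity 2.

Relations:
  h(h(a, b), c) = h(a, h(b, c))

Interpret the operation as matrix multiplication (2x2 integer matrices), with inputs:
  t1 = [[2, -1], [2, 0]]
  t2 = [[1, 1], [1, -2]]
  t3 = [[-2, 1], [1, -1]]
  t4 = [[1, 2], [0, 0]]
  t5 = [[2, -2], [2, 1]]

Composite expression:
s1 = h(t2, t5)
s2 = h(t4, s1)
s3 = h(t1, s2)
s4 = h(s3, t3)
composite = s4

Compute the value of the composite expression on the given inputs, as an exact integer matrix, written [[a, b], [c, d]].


[[-18, 18], [-18, 18]]

h(t2, t5) = [[4, -1], [-2, -4]]
h(t4, h(t2, t5)) = [[0, -9], [0, 0]]
h(t1, h(t4, h(t2, t5))) = [[0, -18], [0, -18]]
h(h(t1, h(t4, h(t2, t5))), t3) = [[-18, 18], [-18, 18]]


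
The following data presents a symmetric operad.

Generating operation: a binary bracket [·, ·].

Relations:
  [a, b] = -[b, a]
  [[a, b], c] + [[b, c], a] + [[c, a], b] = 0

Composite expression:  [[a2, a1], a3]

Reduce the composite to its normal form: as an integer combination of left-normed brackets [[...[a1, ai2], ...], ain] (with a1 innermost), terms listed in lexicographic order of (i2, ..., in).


Expand each bracket as ab - ba; the a1-initial words give the coefficients.
Composite bracket: [[a2, a1], a3]
Expanding via [a, b] = ab - ba: 4 signed words (2^2 = 4).
Collect the words opening with a1:
  from a1a2a3, sign -1: term -[[a1, a2], a3]

-[[a1, a2], a3]


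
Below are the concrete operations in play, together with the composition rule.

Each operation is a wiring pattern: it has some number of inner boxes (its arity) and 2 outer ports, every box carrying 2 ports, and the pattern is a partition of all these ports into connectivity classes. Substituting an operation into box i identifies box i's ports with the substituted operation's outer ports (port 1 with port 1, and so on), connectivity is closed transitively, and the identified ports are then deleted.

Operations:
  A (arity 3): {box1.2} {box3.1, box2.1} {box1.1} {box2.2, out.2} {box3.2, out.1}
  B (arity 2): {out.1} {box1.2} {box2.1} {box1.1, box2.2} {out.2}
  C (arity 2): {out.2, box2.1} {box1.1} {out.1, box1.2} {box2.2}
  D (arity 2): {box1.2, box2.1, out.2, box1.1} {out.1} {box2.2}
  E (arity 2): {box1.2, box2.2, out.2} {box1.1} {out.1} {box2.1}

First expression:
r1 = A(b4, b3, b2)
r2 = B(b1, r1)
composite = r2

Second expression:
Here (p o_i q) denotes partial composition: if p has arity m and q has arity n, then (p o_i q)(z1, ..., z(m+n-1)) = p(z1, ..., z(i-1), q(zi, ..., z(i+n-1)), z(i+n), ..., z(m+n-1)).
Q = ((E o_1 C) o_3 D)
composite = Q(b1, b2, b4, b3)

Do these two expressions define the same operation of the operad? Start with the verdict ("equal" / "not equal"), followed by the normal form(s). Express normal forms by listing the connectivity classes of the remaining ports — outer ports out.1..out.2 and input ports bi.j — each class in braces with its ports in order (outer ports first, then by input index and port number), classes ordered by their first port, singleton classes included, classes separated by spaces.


not equal; first: {out.1} {out.2} {b1.1, b3.2} {b1.2} {b2.1, b3.1} {b2.2} {b4.1} {b4.2}; second: {out.1} {out.2, b2.1, b3.1, b4.1, b4.2} {b1.1} {b1.2} {b2.2} {b3.2}

The first expression reduces to {out.1} {out.2} {b1.1, b3.2} {b1.2} {b2.1, b3.1} {b2.2} {b4.1} {b4.2}
The second expression reduces to {out.1} {out.2, b2.1, b3.1, b4.1, b4.2} {b1.1} {b1.2} {b2.2} {b3.2}
No match — not equal.


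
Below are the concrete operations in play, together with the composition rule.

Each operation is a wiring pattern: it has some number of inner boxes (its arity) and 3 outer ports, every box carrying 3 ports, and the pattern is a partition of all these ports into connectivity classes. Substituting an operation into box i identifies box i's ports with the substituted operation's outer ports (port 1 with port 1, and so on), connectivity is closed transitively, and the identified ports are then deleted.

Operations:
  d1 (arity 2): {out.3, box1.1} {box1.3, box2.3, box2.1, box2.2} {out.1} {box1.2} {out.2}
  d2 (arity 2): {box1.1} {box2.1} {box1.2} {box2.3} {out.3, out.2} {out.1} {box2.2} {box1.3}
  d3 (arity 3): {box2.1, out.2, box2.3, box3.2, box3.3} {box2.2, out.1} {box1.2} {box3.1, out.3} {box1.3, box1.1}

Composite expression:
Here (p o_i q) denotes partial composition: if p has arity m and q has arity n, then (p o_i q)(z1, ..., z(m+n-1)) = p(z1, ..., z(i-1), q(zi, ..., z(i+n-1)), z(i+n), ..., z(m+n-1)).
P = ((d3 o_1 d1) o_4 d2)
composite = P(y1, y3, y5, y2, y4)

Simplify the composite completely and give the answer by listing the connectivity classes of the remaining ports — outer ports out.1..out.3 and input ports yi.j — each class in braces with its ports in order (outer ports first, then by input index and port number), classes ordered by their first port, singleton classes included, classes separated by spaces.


{out.1, y5.2} {out.2, y5.1, y5.3} {out.3} {y1.1} {y1.2} {y1.3, y3.1, y3.2, y3.3} {y2.1} {y2.2} {y2.3} {y4.1} {y4.2} {y4.3}

Substituting into d3 glues patterns; closure does the rest.
through d1, on inputs (y1, y3): {out.1} {out.2} {out.3, y1.1} {y1.2} {y1.3, y3.1, y3.2, y3.3} (out.j = stage outer ports)
through d2, on inputs (y2, y4): {out.1} {out.2, out.3} {y2.1} {y2.2} {y2.3} {y4.1} {y4.2} {y4.3} (out.j = stage outer ports)
through d3, on inputs (y1, y3, y5, y2, y4): {out.1, y5.2} {out.2, y5.1, y5.3} {out.3} {y1.1} {y1.2} {y1.3, y3.1, y3.2, y3.3} {y2.1} {y2.2} {y2.3} {y4.1} {y4.2} {y4.3} (out.j = stage outer ports)


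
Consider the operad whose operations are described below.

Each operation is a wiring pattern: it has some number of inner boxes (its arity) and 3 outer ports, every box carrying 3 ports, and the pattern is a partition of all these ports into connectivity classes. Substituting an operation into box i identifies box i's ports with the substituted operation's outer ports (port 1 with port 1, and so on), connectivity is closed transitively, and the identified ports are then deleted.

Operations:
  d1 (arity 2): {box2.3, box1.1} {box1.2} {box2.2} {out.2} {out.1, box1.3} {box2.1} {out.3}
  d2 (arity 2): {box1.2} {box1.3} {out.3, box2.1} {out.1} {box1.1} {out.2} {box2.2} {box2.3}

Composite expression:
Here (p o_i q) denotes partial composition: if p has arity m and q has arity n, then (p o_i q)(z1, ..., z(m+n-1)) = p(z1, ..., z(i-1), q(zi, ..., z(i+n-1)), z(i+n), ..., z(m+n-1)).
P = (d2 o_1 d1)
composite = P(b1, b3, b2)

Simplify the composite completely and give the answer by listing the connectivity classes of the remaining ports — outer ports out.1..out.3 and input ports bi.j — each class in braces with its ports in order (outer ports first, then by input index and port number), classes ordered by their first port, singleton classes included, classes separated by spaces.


{out.1} {out.2} {out.3, b2.1} {b1.1, b3.3} {b1.2} {b1.3} {b2.2} {b2.3} {b3.1} {b3.2}

Reachability decides: close wires over d2-identified ports.
the subtree at d1 composes to {out.1, b1.3} {out.2} {out.3} {b1.1, b3.3} {b1.2} {b3.1} {b3.2} on (b1, b3); out.j = own outer ports
the subtree at d2 composes to {out.1} {out.2} {out.3, b2.1} {b1.1, b3.3} {b1.2} {b1.3} {b2.2} {b2.3} {b3.1} {b3.2} on (b1, b3, b2); out.j = own outer ports


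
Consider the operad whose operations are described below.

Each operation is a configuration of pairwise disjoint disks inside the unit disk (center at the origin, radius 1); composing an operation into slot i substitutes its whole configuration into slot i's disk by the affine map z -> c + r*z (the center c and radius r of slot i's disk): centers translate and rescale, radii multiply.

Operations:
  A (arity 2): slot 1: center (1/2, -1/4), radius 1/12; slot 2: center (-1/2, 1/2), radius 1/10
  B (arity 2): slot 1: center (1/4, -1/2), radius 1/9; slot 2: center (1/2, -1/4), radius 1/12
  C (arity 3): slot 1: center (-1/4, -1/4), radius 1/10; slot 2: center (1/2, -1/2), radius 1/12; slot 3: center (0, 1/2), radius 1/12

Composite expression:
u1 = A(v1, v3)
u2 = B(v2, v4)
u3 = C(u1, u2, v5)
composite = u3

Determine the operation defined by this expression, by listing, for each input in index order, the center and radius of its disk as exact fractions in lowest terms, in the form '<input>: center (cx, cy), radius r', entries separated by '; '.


v1: center (-1/5, -11/40), radius 1/120; v2: center (25/48, -13/24), radius 1/108; v3: center (-3/10, -1/5), radius 1/100; v4: center (13/24, -25/48), radius 1/144; v5: center (0, 1/2), radius 1/12

Only the slot chain above each v matters under C; compose those maps.
input v1: composing its 2 substitution steps yields center (-1/5, -11/40), radius 1/120
input v3: composing its 2 substitution steps yields center (-3/10, -1/5), radius 1/100
input v2: composing its 2 substitution steps yields center (25/48, -13/24), radius 1/108
input v4: composing its 2 substitution steps yields center (13/24, -25/48), radius 1/144
input v5: composing its 1 substitution step yields center (0, 1/2), radius 1/12


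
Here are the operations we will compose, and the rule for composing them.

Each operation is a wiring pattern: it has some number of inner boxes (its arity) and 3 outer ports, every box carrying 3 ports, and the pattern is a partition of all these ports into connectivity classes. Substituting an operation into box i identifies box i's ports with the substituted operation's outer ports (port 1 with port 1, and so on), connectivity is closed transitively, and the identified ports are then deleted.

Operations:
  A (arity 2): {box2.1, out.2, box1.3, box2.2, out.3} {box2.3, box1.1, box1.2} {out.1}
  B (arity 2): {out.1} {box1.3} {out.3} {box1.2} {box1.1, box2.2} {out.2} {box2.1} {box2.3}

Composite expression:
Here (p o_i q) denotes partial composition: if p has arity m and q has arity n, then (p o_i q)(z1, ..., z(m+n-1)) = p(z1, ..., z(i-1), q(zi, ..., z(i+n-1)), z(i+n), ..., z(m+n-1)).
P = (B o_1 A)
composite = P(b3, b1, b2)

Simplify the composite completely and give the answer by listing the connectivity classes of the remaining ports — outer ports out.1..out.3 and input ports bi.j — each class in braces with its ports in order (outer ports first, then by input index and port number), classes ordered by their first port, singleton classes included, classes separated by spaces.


Two ports join when wires chain via B-identified ports.
composing A on (b3, b1), with out.j its own outer ports: {out.1} {out.2, out.3, b1.1, b1.2, b3.3} {b1.3, b3.1, b3.2}
composing B on (b3, b1, b2), with out.j its own outer ports: {out.1} {out.2} {out.3} {b1.1, b1.2, b3.3} {b1.3, b3.1, b3.2} {b2.1} {b2.2} {b2.3}

{out.1} {out.2} {out.3} {b1.1, b1.2, b3.3} {b1.3, b3.1, b3.2} {b2.1} {b2.2} {b2.3}


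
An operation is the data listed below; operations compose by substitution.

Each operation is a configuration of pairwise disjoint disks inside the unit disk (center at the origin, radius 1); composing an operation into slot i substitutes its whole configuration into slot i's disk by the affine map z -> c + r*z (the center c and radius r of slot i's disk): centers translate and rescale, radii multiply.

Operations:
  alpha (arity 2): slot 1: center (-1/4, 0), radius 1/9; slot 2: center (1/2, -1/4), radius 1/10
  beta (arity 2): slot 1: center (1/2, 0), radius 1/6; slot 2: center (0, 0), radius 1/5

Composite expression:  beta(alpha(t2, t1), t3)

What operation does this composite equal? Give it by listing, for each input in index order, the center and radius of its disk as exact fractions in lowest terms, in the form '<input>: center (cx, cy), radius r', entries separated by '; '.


t1: center (7/12, -1/24), radius 1/60; t2: center (11/24, 0), radius 1/54; t3: center (0, 0), radius 1/5

Nesting under beta composes maps z -> c + r*z down each t-path.
t2: after 2 affine steps, its disk has center (11/24, 0), radius 1/54
t1: after 2 affine steps, its disk has center (7/12, -1/24), radius 1/60
t3: after 1 affine step, its disk has center (0, 0), radius 1/5


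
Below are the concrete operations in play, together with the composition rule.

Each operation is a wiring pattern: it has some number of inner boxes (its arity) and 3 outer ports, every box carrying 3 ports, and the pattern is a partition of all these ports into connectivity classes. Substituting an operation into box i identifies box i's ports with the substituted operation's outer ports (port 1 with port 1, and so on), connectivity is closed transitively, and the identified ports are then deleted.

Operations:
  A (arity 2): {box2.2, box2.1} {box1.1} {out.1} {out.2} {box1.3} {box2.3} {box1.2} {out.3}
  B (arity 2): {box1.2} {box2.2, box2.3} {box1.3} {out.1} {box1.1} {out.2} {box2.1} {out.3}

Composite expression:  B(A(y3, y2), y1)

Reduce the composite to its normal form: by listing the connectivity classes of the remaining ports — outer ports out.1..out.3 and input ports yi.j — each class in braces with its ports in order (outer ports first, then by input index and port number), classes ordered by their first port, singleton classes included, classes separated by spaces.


Treat the ports identified at B as solder joints: merge, then drop.
composing A on (y3, y2), with out.j its own outer ports: {out.1} {out.2} {out.3} {y2.1, y2.2} {y2.3} {y3.1} {y3.2} {y3.3}
composing B on (y3, y2, y1), with out.j its own outer ports: {out.1} {out.2} {out.3} {y1.1} {y1.2, y1.3} {y2.1, y2.2} {y2.3} {y3.1} {y3.2} {y3.3}

{out.1} {out.2} {out.3} {y1.1} {y1.2, y1.3} {y2.1, y2.2} {y2.3} {y3.1} {y3.2} {y3.3}


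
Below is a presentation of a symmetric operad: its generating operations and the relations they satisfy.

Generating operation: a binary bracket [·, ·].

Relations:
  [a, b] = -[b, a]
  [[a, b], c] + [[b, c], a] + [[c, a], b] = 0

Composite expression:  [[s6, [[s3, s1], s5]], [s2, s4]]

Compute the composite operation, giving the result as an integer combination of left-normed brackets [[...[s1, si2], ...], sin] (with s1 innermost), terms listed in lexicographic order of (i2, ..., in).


In the tensor algebra, words opening s1 carry the s1-anchored form.
Composite bracket: [[s6, [[s3, s1], s5]], [s2, s4]]
Applying ab - ba throughout gives 32 signed words (2^5 = 32).
Keep just the words that open with s1:
  s1s3s5s6s2s4 appears with sign +1, giving the term +[[[[[s1, s3], s5], s6], s2], s4]
  s1s3s5s6s4s2 appears with sign -1, giving the term -[[[[[s1, s3], s5], s6], s4], s2]

[[[[[s1, s3], s5], s6], s2], s4] - [[[[[s1, s3], s5], s6], s4], s2]


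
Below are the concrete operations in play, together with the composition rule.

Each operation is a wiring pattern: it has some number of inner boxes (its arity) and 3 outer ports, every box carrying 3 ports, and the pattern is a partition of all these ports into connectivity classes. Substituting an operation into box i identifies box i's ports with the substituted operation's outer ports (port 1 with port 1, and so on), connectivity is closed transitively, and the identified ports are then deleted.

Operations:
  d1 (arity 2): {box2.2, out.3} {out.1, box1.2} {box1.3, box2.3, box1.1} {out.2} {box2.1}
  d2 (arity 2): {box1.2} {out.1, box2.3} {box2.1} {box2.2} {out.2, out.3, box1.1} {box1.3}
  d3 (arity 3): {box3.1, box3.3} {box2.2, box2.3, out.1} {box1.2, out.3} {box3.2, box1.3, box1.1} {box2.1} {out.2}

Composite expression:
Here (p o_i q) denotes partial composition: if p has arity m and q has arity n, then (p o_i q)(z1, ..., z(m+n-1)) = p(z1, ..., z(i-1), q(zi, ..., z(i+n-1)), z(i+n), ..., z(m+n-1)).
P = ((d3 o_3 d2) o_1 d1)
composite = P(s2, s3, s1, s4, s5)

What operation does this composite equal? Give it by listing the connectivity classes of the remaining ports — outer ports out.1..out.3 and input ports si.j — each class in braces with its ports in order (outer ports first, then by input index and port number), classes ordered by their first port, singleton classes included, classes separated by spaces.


Reachability decides: close wires over d3-identified ports.
after d1, the pattern on (s2, s3) reads {out.1, s2.2} {out.2} {out.3, s3.2} {s2.1, s2.3, s3.3} {s3.1} (out.j = its outer ports)
after d2, the pattern on (s4, s5) reads {out.1, s5.3} {out.2, out.3, s4.1} {s4.2} {s4.3} {s5.1} {s5.2} (out.j = its outer ports)
after d3, the pattern on (s2, s3, s1, s4, s5) reads {out.1, s1.2, s1.3} {out.2} {out.3} {s1.1} {s2.1, s2.3, s3.3} {s2.2, s3.2, s4.1, s5.3} {s3.1} {s4.2} {s4.3} {s5.1} {s5.2} (out.j = its outer ports)

{out.1, s1.2, s1.3} {out.2} {out.3} {s1.1} {s2.1, s2.3, s3.3} {s2.2, s3.2, s4.1, s5.3} {s3.1} {s4.2} {s4.3} {s5.1} {s5.2}


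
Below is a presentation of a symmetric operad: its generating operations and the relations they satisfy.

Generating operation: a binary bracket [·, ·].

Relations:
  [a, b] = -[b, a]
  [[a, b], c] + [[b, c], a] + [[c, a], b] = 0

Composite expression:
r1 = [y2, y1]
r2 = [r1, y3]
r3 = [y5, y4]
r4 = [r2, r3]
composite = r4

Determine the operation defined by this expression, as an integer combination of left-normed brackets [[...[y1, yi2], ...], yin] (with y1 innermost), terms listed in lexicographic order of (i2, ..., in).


Left-normed coefficients sit on the y1-initial expansion words.
Composite bracket: [[[y2, y1], y3], [y5, y4]]
Each bracket splits as ab - ba, giving 16 signed words (2^4 = 16).
Words beginning with y1 determine it all:
  y1y2y3y4y5 (sign +1) contributes +[[[[y1, y2], y3], y4], y5]
  y1y2y3y5y4 (sign -1) contributes -[[[[y1, y2], y3], y5], y4]

[[[[y1, y2], y3], y4], y5] - [[[[y1, y2], y3], y5], y4]


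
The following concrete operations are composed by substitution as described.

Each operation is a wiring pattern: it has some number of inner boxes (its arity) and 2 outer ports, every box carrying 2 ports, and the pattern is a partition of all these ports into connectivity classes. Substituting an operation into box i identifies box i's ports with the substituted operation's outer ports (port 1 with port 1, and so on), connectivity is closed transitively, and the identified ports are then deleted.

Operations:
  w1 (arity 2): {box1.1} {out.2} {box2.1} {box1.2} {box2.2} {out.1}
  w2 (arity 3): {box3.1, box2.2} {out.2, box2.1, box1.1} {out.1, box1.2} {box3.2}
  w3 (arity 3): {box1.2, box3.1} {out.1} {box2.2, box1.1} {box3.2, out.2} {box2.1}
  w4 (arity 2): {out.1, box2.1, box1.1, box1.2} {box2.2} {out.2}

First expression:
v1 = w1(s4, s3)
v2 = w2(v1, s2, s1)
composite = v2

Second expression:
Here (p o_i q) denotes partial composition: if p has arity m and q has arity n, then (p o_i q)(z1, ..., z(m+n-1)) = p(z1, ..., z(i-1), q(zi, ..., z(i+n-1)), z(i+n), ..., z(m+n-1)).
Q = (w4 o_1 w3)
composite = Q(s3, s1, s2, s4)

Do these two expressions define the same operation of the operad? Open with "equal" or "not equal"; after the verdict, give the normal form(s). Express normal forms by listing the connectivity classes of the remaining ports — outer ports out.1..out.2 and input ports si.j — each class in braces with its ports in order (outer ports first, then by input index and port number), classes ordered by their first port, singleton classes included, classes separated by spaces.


The first expression, normalized: {out.1} {out.2, s2.1} {s1.1, s2.2} {s1.2} {s3.1} {s3.2} {s4.1} {s4.2}
The second expression, normalized: {out.1, s2.2, s4.1} {out.2} {s1.1} {s1.2, s3.1} {s2.1, s3.2} {s4.2}
The forms do not match — not equal.

not equal — first {out.1} {out.2, s2.1} {s1.1, s2.2} {s1.2} {s3.1} {s3.2} {s4.1} {s4.2}, second {out.1, s2.2, s4.1} {out.2} {s1.1} {s1.2, s3.1} {s2.1, s3.2} {s4.2}


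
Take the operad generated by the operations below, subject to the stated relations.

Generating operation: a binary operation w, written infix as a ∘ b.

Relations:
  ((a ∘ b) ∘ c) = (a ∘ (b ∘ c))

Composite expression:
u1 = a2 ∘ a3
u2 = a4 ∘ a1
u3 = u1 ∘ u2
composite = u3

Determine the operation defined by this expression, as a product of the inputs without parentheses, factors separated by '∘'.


Every regrouping of w is equal, so read the a-inputs in written order.
(a2 ∘ a3) unparenthesizes to a2 ∘ a3
(a4 ∘ a1) unparenthesizes to a4 ∘ a1
((a2 ∘ a3) ∘ (a4 ∘ a1)) unparenthesizes to a2 ∘ a3 ∘ a4 ∘ a1

a2 ∘ a3 ∘ a4 ∘ a1


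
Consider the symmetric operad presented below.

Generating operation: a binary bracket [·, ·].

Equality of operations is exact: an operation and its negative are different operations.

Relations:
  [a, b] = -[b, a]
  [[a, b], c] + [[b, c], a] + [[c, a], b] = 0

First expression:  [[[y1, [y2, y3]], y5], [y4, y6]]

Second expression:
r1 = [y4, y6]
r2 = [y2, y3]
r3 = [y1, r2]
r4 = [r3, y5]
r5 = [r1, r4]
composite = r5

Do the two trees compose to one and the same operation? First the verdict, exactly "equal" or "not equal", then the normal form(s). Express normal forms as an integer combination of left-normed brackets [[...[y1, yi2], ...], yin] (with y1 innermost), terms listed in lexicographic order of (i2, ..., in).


not equal; first: [[[[[y1, y2], y3], y5], y4], y6] - [[[[[y1, y2], y3], y5], y6], y4] - [[[[[y1, y3], y2], y5], y4], y6] + [[[[[y1, y3], y2], y5], y6], y4]; second: -[[[[[y1, y2], y3], y5], y4], y6] + [[[[[y1, y2], y3], y5], y6], y4] + [[[[[y1, y3], y2], y5], y4], y6] - [[[[[y1, y3], y2], y5], y6], y4]

Normal form of the first expression: [[[[[y1, y2], y3], y5], y4], y6] - [[[[[y1, y2], y3], y5], y6], y4] - [[[[[y1, y3], y2], y5], y4], y6] + [[[[[y1, y3], y2], y5], y6], y4]
Normal form of the second expression: -[[[[[y1, y2], y3], y5], y4], y6] + [[[[[y1, y2], y3], y5], y6], y4] + [[[[[y1, y3], y2], y5], y4], y6] - [[[[[y1, y3], y2], y5], y6], y4]
The forms do not match — not equal.


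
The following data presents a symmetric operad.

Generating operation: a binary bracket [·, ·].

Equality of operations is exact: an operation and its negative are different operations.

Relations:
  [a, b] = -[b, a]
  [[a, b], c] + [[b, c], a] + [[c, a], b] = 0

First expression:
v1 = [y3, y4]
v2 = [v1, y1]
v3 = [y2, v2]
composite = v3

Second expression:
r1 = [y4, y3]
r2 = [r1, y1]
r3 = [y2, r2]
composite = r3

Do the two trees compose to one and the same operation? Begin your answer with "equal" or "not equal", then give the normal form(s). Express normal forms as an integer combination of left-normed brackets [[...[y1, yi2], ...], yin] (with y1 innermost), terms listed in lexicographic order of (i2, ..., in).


not equal; first: [[[y1, y3], y4], y2] - [[[y1, y4], y3], y2]; second: -[[[y1, y3], y4], y2] + [[[y1, y4], y3], y2]

Reducing the first expression gives [[[y1, y3], y4], y2] - [[[y1, y4], y3], y2]
Reducing the second expression gives -[[[y1, y3], y4], y2] + [[[y1, y4], y3], y2]
Different reductions; not equal.


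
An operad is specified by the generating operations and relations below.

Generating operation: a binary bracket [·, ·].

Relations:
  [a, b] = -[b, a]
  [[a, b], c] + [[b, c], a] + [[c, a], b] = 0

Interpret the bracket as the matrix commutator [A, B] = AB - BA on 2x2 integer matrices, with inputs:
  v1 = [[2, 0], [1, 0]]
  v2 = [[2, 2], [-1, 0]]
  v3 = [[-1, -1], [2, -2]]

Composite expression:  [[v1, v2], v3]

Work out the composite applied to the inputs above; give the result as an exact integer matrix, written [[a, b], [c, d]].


[[12, 0], [12, -12]]

[v1, v2] = [[-2, 4], [4, 2]]
[[v1, v2], v3] = [[12, 0], [12, -12]]


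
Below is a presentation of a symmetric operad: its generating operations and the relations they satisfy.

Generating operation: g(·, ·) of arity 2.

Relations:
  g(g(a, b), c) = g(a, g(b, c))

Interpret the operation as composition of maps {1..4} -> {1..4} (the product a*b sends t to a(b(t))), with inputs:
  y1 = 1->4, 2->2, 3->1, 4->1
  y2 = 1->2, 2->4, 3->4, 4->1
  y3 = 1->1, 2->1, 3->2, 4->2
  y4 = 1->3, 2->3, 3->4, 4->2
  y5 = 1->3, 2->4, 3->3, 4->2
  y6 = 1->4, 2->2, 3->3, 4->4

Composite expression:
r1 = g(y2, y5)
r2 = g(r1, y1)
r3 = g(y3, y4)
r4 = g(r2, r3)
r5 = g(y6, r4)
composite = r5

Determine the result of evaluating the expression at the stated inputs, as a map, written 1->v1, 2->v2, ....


1->4, 2->4, 3->4, 4->4

g(y2, y5) = 1->4, 2->1, 3->4, 4->4
g(g(y2, y5), y1) = 1->4, 2->1, 3->4, 4->4
g(y3, y4) = 1->2, 2->2, 3->2, 4->1
g(g(g(y2, y5), y1), g(y3, y4)) = 1->1, 2->1, 3->1, 4->4
g(y6, g(g(g(y2, y5), y1), g(y3, y4))) = 1->4, 2->4, 3->4, 4->4


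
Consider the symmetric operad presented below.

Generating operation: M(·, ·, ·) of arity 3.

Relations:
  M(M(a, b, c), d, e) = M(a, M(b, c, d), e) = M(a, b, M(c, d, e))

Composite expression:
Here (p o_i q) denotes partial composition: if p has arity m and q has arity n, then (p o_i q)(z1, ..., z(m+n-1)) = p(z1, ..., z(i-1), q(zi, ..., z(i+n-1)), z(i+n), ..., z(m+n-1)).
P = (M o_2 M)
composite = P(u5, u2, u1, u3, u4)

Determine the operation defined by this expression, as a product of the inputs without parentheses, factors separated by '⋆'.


u5 ⋆ u2 ⋆ u1 ⋆ u3 ⋆ u4

All parenthesizations of M agree; list the u-inputs left to right.
M(u2, u1, u3) flattens to u2 ⋆ u1 ⋆ u3
M(u5, M(u2, u1, u3), u4) flattens to u5 ⋆ u2 ⋆ u1 ⋆ u3 ⋆ u4


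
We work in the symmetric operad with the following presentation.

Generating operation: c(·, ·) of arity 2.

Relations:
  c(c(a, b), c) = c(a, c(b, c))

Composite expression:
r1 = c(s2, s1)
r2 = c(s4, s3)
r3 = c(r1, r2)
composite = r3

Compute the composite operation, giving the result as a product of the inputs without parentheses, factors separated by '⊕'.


s2 ⊕ s1 ⊕ s4 ⊕ s3

Every regrouping of c is equal, so read the s-inputs in written order.
c(s2, s1) flattens to s2 ⊕ s1
c(s4, s3) flattens to s4 ⊕ s3
c(c(s2, s1), c(s4, s3)) flattens to s2 ⊕ s1 ⊕ s4 ⊕ s3


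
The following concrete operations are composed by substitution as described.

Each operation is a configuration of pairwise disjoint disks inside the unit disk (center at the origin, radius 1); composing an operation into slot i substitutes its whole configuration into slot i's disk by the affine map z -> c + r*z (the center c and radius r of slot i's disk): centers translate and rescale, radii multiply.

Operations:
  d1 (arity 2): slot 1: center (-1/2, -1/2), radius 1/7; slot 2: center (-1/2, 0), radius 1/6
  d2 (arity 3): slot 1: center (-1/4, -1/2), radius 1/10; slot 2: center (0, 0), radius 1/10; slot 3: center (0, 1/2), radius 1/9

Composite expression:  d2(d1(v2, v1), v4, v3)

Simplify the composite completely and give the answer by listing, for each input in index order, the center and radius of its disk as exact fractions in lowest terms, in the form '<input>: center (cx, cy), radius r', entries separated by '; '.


v1: center (-3/10, -1/2), radius 1/60; v2: center (-3/10, -11/20), radius 1/70; v3: center (0, 1/2), radius 1/9; v4: center (0, 0), radius 1/10


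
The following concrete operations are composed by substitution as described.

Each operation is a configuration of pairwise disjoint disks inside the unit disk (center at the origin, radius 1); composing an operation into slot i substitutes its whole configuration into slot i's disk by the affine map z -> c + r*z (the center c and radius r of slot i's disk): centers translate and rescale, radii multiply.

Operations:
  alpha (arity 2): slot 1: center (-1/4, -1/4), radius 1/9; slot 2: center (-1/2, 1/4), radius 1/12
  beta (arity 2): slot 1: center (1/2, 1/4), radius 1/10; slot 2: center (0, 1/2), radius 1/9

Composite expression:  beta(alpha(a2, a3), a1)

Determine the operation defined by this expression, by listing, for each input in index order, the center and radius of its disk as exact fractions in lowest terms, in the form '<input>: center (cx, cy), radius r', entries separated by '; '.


a1: center (0, 1/2), radius 1/9; a2: center (19/40, 9/40), radius 1/90; a3: center (9/20, 11/40), radius 1/120


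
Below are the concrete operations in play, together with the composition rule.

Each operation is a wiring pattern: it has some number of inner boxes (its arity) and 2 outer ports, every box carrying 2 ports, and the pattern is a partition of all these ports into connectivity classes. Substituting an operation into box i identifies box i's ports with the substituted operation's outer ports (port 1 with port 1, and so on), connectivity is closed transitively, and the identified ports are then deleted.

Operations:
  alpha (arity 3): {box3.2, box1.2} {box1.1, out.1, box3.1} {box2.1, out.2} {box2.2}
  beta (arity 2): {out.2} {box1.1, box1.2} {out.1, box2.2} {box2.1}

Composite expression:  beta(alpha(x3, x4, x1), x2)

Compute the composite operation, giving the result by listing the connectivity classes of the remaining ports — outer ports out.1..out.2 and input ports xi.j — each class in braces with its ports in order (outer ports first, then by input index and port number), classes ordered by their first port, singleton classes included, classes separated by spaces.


{out.1, x2.2} {out.2} {x1.1, x3.1, x4.1} {x1.2, x3.2} {x2.1} {x4.2}

Treat the ports identified at beta as solder joints: merge, then drop.
composing alpha on (x3, x4, x1), with out.j its own outer ports: {out.1, x1.1, x3.1} {out.2, x4.1} {x1.2, x3.2} {x4.2}
composing beta on (x3, x4, x1, x2), with out.j its own outer ports: {out.1, x2.2} {out.2} {x1.1, x3.1, x4.1} {x1.2, x3.2} {x2.1} {x4.2}


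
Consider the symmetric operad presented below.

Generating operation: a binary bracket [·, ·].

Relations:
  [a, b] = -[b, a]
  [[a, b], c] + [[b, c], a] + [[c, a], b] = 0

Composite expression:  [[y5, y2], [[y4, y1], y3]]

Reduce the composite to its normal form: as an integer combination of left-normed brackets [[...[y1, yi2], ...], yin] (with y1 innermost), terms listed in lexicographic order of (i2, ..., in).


-[[[[y1, y4], y3], y2], y5] + [[[[y1, y4], y3], y5], y2]

A multilinear Lie element is pinned by y1-initial words (y1 innermost).
Composite bracket: [[y5, y2], [[y4, y1], y3]]
Applying ab - ba throughout gives 16 signed words (2^4 = 16).
Collect the words opening with y1:
  from y1y4y3y2y5, sign -1: term -[[[[y1, y4], y3], y2], y5]
  from y1y4y3y5y2, sign +1: term +[[[[y1, y4], y3], y5], y2]


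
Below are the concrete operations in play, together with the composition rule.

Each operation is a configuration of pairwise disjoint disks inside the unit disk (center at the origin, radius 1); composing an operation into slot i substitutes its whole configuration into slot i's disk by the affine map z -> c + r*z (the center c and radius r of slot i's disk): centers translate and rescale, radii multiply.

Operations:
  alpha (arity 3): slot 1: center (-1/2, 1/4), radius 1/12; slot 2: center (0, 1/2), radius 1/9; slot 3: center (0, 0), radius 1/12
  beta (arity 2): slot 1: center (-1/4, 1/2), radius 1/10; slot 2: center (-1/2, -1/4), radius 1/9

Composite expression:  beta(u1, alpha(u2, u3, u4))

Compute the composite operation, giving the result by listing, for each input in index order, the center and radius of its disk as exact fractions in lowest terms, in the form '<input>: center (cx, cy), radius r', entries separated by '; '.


Affine substitution under beta: radii multiply and u-centers shift.
for u1, the 1-step affine chain lands on center (-1/4, 1/2), radius 1/10
for u2, the 2-step affine chain lands on center (-5/9, -2/9), radius 1/108
for u3, the 2-step affine chain lands on center (-1/2, -7/36), radius 1/81
for u4, the 2-step affine chain lands on center (-1/2, -1/4), radius 1/108

u1: center (-1/4, 1/2), radius 1/10; u2: center (-5/9, -2/9), radius 1/108; u3: center (-1/2, -7/36), radius 1/81; u4: center (-1/2, -1/4), radius 1/108
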